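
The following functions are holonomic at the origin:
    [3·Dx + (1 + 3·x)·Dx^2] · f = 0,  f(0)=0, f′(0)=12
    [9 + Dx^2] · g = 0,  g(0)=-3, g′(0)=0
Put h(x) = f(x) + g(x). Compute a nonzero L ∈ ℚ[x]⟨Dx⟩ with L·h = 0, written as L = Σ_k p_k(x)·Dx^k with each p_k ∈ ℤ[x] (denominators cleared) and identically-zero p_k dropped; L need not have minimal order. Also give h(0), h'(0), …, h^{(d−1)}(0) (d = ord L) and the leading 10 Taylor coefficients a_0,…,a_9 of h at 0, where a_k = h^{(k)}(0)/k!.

L = (63 + 54·x + 81·x^2)·Dx + (9 + 45·x + 81·x^2 + 81·x^3)·Dx^2 + (7 + 6·x + 9·x^2)·Dx^3 + (1 + 5·x + 9·x^2 + 9·x^3)·Dx^4  (order 4).
h: a_k = -3, 12, -9/2, 36, -729/8, 972/5, -38637/80, 8748/7, -14698827/4480, 8748, …
ICs: h(0) = -3, h′(0) = 12, h′′(0) = -9, h′′′(0) = 216.

f: a_k = 0, 12, -18, 36, -81, 972/5, -486, 8748/7, -6561/2, 8748, …
g: a_k = -3, 0, 27/2, 0, -81/8, 0, 243/80, 0, -2187/4480, 0, …
Weyl lclm of L_f,L_g ⇒ L₀ (ord ≤ 4).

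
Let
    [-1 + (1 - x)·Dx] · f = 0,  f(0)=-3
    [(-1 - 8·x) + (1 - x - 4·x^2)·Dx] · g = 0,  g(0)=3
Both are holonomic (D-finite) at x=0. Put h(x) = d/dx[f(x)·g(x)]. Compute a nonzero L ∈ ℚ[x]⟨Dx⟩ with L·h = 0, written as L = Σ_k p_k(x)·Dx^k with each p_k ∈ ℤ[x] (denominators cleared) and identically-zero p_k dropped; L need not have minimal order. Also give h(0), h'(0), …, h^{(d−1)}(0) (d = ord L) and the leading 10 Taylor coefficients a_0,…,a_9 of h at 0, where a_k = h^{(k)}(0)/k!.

L = (7 + 6·x + 3·x^2 - 96·x^3 + 96·x^4) + (-1 - x + 15·x^2 - 7·x^3 - 30·x^4 + 24·x^5)·Dx  (order 1).
h: a_k = -18, -126, -432, -1620, -4950, -15714, -46116, -136584, -390906, -1117350, …
ICs: h(0) = -18.

f: a_k = -3, -3, -3, -3, -3, -3, -3, -3, -3, -3, …
g: a_k = 3, 3, 15, 27, 87, 195, 543, 1323, 3495, 8787, …
h₀=f·g: eliminate ⇒ L₀, order ≤ 1·1.
h=h₀': d/dx-closure on L₀ ⇒ L.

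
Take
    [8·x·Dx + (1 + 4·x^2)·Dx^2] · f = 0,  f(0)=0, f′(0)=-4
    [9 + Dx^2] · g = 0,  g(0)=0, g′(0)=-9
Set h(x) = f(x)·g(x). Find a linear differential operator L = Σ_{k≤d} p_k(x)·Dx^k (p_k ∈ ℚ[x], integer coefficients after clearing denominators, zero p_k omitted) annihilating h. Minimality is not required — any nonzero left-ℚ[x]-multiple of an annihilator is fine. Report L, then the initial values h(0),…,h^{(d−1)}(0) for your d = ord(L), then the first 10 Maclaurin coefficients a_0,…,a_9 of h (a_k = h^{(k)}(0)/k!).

L = (2925 + 31536·x^2 + 95904·x^4 + 186624·x^6 + 186624·x^8) + (2448·x + 20160·x^3 + 62208·x^5 + 82944·x^7)·Dx + (442 + 5088·x^2 + 19008·x^4 + 41472·x^6 + 41472·x^8)·Dx^2 + (272·x + 2240·x^3 + 6912·x^5 + 9216·x^7)·Dx^3 + (13 + 176·x^2 + 928·x^4 + 2304·x^6 + 2304·x^8)·Dx^4  (order 4).
h: a_k = 0, 0, 36, 0, -102, 0, 423/2, 0, -10791/20, 0, …
ICs: h(0) = 0, h′(0) = 0, h′′(0) = 72, h′′′(0) = 0.

f: a_k = 0, -4, 0, 16/3, 0, -64/5, 0, 256/7, 0, -1024/9, …
g: a_k = 0, -9, 0, 27/2, 0, -243/40, 0, 729/560, 0, -729/4480, …
L₀ := L_f ⊗_s L_g (sym. prod.), ord ≤ 4.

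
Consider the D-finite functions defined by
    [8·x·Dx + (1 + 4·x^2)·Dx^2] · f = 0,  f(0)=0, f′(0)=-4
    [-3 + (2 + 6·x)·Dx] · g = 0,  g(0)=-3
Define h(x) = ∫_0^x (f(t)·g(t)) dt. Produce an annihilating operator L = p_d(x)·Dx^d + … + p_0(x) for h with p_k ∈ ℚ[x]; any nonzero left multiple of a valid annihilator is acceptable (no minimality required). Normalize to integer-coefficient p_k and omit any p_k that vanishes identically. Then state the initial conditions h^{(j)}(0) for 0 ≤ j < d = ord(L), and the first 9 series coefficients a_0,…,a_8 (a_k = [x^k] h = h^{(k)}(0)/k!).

L = (27 - 48·x - 36·x^2)·Dx + (-12 - 4·x + 144·x^2 + 144·x^3)·Dx^2 + (4 + 24·x + 52·x^2 + 96·x^3 + 144·x^4)·Dx^3  (order 3).
h: a_k = 0, 0, 6, 6, -59/8, -3/4, 983/320, 35307/2240, -2523957/71680, …
ICs: h(0) = 0, h′(0) = 0, h′′(0) = 12.

f: a_k = 0, -4, 0, 16/3, 0, -64/5, 0, 256/7, 0, …
g: a_k = -3, -9/2, 27/8, -81/16, 1215/128, -5103/256, 45927/1024, -216513/2048, 8444007/32768, …
f·g: L₀ = L_f ⊗_s L_g, ord ≤ 2·1.
h=∫h₀ ⇒ L = L₀·Dx.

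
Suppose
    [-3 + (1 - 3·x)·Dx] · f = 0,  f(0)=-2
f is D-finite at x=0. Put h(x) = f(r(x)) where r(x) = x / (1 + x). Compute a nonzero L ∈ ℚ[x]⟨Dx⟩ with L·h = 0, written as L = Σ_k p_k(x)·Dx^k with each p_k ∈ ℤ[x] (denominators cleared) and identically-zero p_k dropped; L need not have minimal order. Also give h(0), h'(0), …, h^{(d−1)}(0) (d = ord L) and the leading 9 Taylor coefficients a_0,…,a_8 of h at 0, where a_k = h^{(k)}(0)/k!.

L = 3 + (-1 + x + 2·x^2)·Dx  (order 1).
h: a_k = -2, -6, -12, -24, -48, -96, -192, -384, -768, …
ICs: h(0) = -2.

f: a_k = -2, -6, -18, -54, -162, -486, -1458, -4374, -13122, …
Substitute x→r, Dx→(1/r')Dx; clear ⇒ L₀.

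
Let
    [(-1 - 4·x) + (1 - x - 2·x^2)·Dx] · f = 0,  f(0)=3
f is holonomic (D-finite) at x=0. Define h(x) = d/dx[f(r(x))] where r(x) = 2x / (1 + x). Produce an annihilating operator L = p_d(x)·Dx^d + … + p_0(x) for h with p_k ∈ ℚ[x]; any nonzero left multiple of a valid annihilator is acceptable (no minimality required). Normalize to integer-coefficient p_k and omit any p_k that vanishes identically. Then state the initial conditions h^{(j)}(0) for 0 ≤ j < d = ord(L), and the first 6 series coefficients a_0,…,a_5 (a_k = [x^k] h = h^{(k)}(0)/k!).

f: a_k = 3, 3, 9, 15, 33, 63, …
f∘r: x↦r, Dx↦Dx/r' in L_f ⇒ L₀.
Derive L from L₀ (diff closure).
L = (10 + 54·x + 270·x^2 + 162·x^3) + (-1 - 10·x + 90·x^3 + 81·x^4)·Dx  (order 1).
h: a_k = 6, 60, 162, 1080, 2430, 14580, …
ICs: h(0) = 6.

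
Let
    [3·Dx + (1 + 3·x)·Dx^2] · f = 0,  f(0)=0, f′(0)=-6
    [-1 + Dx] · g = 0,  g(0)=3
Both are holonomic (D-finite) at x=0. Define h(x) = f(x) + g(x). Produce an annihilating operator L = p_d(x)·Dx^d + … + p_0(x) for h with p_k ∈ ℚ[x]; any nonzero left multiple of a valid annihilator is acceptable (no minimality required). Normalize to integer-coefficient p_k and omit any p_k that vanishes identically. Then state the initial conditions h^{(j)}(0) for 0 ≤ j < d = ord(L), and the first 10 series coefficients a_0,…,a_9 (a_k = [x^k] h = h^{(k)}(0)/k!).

L = (-21 - 9·x)·Dx + (17 - 6·x - 9·x^2)·Dx^2 + (4 + 15·x + 9·x^2)·Dx^3  (order 3).
h: a_k = 3, -3, 21/2, -35/2, 325/8, -3887/40, 58321/240, -1049759/1680, 22044961/13440, -529079039/120960, …
ICs: h(0) = 3, h′(0) = -3, h′′(0) = 21.

f: a_k = 0, -6, 9, -18, 81/2, -486/5, 243, -4374/7, 6561/4, -4374, …
g: a_k = 3, 3, 3/2, 1/2, 1/8, 1/40, 1/240, 1/1680, 1/13440, 1/120960, …
h₀=f+g: left-lcm gives L₀, ord ≤ 3.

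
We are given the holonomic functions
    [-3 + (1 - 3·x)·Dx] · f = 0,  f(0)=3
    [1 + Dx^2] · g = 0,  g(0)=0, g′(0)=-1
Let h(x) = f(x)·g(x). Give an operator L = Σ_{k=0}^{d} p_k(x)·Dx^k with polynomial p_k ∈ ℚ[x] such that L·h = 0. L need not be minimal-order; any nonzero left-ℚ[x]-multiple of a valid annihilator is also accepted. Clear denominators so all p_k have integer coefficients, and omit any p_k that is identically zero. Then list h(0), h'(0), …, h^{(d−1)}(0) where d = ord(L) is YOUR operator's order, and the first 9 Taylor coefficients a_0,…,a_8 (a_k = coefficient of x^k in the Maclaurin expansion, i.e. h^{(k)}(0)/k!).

L = (-1 + 3·x) + 6·Dx + (-1 + 3·x)·Dx^2  (order 2).
h: a_k = 0, -3, -9, -53/2, -159/2, -9541/40, -28623/40, -3606497/1680, -3606497/560, …
ICs: h(0) = 0, h′(0) = -3.

f: a_k = 3, 9, 27, 81, 243, 729, 2187, 6561, 19683, …
g: a_k = 0, -1, 0, 1/6, 0, -1/120, 0, 1/5040, 0, …
Product ⇒ symmetric product L₀, ord ≤ 2.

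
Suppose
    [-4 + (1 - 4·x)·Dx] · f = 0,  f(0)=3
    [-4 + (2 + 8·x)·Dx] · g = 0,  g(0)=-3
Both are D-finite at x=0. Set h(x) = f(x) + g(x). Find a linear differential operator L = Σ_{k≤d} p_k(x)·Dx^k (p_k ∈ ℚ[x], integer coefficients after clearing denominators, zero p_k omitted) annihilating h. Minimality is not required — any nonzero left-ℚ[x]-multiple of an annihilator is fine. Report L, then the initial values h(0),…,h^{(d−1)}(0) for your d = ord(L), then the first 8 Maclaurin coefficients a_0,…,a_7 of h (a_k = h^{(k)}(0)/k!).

L = (-40 - 96·x) + (18 + 112·x + 288·x^2)·Dx + (-1 - 12·x + 16·x^2 + 192·x^3)·Dx^2  (order 2).
h: a_k = 0, 6, 54, 180, 798, 2988, 12540, 48360, …
ICs: h(0) = 0, h′(0) = 6.

f: a_k = 3, 12, 48, 192, 768, 3072, 12288, 49152, …
g: a_k = -3, -6, 6, -12, 30, -84, 252, -792, …
f+g: L₀ = lclm(L_f,L_g), ord ≤ 1+1.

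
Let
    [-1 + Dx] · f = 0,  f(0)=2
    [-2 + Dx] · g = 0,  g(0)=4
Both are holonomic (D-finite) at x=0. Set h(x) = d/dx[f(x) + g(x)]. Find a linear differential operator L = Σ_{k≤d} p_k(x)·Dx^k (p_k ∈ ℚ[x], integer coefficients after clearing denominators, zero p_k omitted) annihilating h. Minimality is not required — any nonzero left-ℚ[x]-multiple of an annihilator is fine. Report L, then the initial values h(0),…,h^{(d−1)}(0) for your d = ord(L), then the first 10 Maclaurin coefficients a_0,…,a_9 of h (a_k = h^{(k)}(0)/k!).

L = 2 - 3·Dx + Dx^2  (order 2).
h: a_k = 10, 18, 17, 11, 65/12, 43/20, 257/360, 57/280, 205/4032, 683/60480, …
ICs: h(0) = 10, h′(0) = 18.

f: a_k = 2, 2, 1, 1/3, 1/12, 1/60, 1/360, 1/2520, 1/20160, 1/181440, …
g: a_k = 4, 8, 8, 16/3, 8/3, 16/15, 16/45, 32/315, 8/315, 16/2835, …
L₀ := lclm(L_f,L_g); ord L₀ ≤ 1+1.
Derive L from L₀ (diff closure).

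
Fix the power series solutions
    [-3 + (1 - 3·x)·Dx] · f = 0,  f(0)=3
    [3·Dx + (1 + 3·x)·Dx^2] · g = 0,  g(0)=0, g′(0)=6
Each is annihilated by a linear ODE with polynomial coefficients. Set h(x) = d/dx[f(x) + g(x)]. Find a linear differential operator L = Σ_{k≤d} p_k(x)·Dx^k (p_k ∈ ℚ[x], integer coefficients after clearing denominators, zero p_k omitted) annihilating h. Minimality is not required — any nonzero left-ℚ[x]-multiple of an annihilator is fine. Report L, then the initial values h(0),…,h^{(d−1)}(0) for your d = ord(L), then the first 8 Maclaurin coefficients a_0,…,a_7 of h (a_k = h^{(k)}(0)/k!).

L = (30 + 18·x) + (4 + 48·x + 36·x^2)·Dx + (-1 - x + 9·x^2 + 9·x^3)·Dx^2  (order 2).
h: a_k = 15, 36, 297, 810, 4131, 11664, 50301, 144342, …
ICs: h(0) = 15, h′(0) = 36.

f: a_k = 3, 9, 27, 81, 243, 729, 2187, 6561, …
g: a_k = 0, 6, -9, 18, -81/2, 486/5, -243, 4374/7, …
Sum ⇒ L₀ = lclm(L_f,L_g) in ℚ(x)⟨Dx⟩.
h₀' ⇒ L via d/dx closure of L₀.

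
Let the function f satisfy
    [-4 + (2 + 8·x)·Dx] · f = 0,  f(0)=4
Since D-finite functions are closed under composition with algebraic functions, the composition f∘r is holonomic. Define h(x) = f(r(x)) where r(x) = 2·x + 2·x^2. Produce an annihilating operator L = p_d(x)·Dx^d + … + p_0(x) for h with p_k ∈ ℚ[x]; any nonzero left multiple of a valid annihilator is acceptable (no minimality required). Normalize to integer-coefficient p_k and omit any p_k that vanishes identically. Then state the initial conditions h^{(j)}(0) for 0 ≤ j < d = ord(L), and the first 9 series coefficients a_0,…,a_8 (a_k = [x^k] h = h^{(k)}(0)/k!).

L = (-4 - 8·x) + (1 + 8·x + 8·x^2)·Dx  (order 1).
h: a_k = 4, 16, -16, 64, -288, 1408, -7296, 39424, -219776, …
ICs: h(0) = 4.

f: a_k = 4, 8, -8, 16, -40, 112, -336, 1056, -3432, …
Change of var in L_f (x↦r) gives L₀.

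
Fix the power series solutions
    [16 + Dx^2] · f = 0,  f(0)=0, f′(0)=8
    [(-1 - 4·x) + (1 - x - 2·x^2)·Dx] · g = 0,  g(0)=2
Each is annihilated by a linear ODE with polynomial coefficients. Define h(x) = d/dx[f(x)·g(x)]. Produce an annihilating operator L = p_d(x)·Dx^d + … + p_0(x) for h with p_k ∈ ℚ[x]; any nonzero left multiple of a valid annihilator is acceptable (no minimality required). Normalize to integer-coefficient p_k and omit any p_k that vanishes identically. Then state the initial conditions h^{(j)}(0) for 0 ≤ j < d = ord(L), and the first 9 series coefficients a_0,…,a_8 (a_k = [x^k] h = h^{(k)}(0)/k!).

f: a_k = 0, 8, 0, -64/3, 0, 256/15, 0, -2048/315, 0, …
g: a_k = 2, 2, 6, 10, 22, 42, 86, 170, 342, …
L₀ := L_f ⊗_s L_g (sym. prod.), ord ≤ 2.
h=h₀': d/dx-closure on L₀ ⇒ L.
L = (4 - 128·x - 192·x^2 + 256·x^3 + 256·x^4) + (-5 - 12·x + 48·x^2 + 64·x^3)·Dx + (3 - 7·x - 10·x^2 + 16·x^3 + 16·x^4)·Dx^2  (order 2).
h: a_k = 16, 32, 16, 448/3, 1232/3, 4704/5, 19408/9, 1566592/315, 3517328/315, …
ICs: h(0) = 16, h′(0) = 32.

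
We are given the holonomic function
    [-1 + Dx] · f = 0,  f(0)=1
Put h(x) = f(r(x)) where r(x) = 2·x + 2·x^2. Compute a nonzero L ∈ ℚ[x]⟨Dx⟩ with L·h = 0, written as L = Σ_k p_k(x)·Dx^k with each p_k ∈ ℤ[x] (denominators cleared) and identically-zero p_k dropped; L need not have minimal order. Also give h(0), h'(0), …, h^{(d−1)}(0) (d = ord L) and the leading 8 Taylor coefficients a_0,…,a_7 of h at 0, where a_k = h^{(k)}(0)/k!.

f: a_k = 1, 1, 1/2, 1/6, 1/24, 1/120, 1/720, 1/5040, …
h₀=f(r): pull back L_f along r ⇒ L₀.
L = (-2 - 4·x) + Dx  (order 1).
h: a_k = 1, 2, 4, 16/3, 20/3, 104/15, 304/45, 1856/315, …
ICs: h(0) = 1.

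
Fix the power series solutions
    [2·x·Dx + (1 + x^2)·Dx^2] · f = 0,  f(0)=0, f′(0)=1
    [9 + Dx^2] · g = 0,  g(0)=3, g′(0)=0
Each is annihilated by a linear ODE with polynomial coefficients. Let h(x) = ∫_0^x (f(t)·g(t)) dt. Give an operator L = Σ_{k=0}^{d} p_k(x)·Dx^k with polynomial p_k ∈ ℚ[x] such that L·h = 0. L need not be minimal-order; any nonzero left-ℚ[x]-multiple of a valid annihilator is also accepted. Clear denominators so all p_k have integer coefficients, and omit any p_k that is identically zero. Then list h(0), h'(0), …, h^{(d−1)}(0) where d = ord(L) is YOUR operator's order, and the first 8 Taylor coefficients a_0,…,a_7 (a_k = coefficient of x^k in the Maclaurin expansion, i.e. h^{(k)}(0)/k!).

L = (1170 + 3834·x^2 + 4779·x^4 + 2916·x^6 + 729·x^8)·Dx + (396·x + 1044·x^3 + 972·x^5 + 324·x^7)·Dx^2 + (220 + 768·x^2 + 1026·x^4 + 648·x^6 + 162·x^8)·Dx^3 + (44·x + 116·x^3 + 108·x^5 + 36·x^7)·Dx^4 + (10 + 38·x^2 + 55·x^4 + 36·x^6 + 9·x^8)·Dx^5  (order 5).
h: a_k = 0, 0, 3/2, 0, -29/8, 0, 203/80, 0, …
ICs: h(0) = 0, h′(0) = 0, h′′(0) = 3, h′′′(0) = 0, h′′′′(0) = -87.

f: a_k = 0, 1, 0, -1/3, 0, 1/5, 0, -1/7, …
g: a_k = 3, 0, -27/2, 0, 81/8, 0, -243/80, 0, …
h₀=f·g: eliminate ⇒ L₀, order ≤ 2·2.
h=∫₀ˣh₀: take L = L₀·Dx.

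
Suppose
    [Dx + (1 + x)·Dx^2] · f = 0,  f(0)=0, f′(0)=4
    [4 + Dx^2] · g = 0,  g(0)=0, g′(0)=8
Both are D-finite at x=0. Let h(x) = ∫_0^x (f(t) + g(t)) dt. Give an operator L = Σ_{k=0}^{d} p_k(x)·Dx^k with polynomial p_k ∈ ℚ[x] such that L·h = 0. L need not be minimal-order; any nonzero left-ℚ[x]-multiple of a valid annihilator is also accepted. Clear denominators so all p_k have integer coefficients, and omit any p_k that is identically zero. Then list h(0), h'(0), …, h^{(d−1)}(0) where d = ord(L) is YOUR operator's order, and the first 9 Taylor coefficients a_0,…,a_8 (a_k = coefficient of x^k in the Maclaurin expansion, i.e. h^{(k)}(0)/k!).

L = (20 + 16·x + 8·x^2)·Dx^2 + (12 + 28·x + 24·x^2 + 8·x^3)·Dx^3 + (5 + 4·x + 2·x^2)·Dx^4 + (3 + 7·x + 6·x^2 + 2·x^3)·Dx^5  (order 5).
h: a_k = 0, 0, 6, -2/3, -1, -1/5, 14/45, -2/21, 37/630, …
ICs: h(0) = 0, h′(0) = 0, h′′(0) = 12, h′′′(0) = -4, h′′′′(0) = -24.

f: a_k = 0, 4, -2, 4/3, -1, 4/5, -2/3, 4/7, -1/2, …
g: a_k = 0, 8, 0, -16/3, 0, 16/15, 0, -32/315, 0, …
L₀ := lclm(L_f,L_g); ord L₀ ≤ 2+2.
h=∫₀ˣh₀: take L = L₀·Dx.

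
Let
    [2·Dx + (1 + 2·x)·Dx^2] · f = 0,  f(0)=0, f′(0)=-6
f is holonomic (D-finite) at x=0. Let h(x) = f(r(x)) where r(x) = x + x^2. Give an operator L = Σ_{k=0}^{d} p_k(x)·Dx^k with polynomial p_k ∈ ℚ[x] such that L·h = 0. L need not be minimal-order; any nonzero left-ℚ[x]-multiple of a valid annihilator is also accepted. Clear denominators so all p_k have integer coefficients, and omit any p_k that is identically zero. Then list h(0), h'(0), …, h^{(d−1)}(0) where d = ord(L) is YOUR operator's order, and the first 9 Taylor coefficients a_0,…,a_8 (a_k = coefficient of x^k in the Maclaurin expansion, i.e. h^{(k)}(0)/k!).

L = (4·x + 4·x^2)·Dx + (1 + 4·x + 6·x^2 + 4·x^3)·Dx^2  (order 2).
h: a_k = 0, -6, 0, 4, -6, 24/5, 0, -48/7, 12, …
ICs: h(0) = 0, h′(0) = -6.

f: a_k = 0, -6, 6, -8, 12, -96/5, 32, -384/7, 96, …
h₀=f(r): pull back L_f along r ⇒ L₀.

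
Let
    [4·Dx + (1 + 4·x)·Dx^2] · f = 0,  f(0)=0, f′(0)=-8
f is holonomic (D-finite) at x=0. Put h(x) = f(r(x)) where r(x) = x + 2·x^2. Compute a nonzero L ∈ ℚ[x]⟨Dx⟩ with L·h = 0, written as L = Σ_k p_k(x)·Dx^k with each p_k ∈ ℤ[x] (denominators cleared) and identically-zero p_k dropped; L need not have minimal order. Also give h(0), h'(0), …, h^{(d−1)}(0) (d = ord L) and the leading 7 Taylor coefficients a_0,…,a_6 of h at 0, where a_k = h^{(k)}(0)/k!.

f: a_k = 0, -8, 16, -128/3, 128, -2048/5, 4096/3, …
L₀ from L_f via x↦r, Dx↦r'^{-1}Dx.
L = (16·x + 32·x^2)·Dx + (1 + 8·x + 24·x^2 + 32·x^3)·Dx^2  (order 2).
h: a_k = 0, -8, 0, 64/3, -64, 512/5, 0, …
ICs: h(0) = 0, h′(0) = -8.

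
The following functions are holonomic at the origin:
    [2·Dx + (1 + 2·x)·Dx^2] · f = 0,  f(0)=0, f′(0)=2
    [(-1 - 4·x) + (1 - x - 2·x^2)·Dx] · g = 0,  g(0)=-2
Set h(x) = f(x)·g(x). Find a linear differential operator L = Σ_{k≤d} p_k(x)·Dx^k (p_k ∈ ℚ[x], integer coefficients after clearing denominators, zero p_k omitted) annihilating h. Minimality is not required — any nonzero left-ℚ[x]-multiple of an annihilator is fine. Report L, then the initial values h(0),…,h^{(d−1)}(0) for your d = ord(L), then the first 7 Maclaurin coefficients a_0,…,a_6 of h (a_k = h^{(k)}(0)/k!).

L = (6 + 16·x) + (14·x + 20·x^2)·Dx + (-1 - x + 4·x^2 + 4·x^3)·Dx^2  (order 2).
h: a_k = 0, -4, 0, -40/3, -16/3, -224/5, -512/15, …
ICs: h(0) = 0, h′(0) = -4.

f: a_k = 0, 2, -2, 8/3, -4, 32/5, -32/3, …
g: a_k = -2, -2, -6, -10, -22, -42, -86, …
Product ⇒ symmetric product L₀, ord ≤ 2.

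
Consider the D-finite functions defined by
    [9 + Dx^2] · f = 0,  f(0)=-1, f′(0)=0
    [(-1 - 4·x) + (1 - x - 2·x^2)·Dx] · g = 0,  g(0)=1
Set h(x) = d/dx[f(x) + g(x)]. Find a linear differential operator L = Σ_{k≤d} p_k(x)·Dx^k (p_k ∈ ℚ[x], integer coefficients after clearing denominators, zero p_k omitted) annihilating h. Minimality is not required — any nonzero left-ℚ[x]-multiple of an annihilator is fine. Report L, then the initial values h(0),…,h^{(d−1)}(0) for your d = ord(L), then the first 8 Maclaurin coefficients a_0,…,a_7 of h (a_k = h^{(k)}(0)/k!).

f: a_k = -1, 0, 9/2, 0, -27/8, 0, 81/80, 0, …
g: a_k = 1, 1, 3, 5, 11, 21, 43, 85, …
L₀ := lclm(L_f,L_g); ord L₀ ≤ 2+1.
Derive L from L₀ (diff closure).
L = (954 + 3600·x + 8154·x^2 + 4140·x^3 + 5760·x^4 + 3888·x^5 + 2592·x^6) + (-117 - 369·x + 585·x^2 + 747·x^3 + 90·x^4 + 828·x^5 + 1512·x^6 + 864·x^7)·Dx + (106 + 400·x + 906·x^2 + 460·x^3 + 640·x^4 + 432·x^5 + 288·x^6)·Dx^2 + (-13 - 41·x + 65·x^2 + 83·x^3 + 10·x^4 + 92·x^5 + 168·x^6 + 96·x^7)·Dx^3  (order 3).
h: a_k = 1, 15, 15, 61/2, 105, 10563/40, 595, 765351/560, …
ICs: h(0) = 1, h′(0) = 15, h′′(0) = 30.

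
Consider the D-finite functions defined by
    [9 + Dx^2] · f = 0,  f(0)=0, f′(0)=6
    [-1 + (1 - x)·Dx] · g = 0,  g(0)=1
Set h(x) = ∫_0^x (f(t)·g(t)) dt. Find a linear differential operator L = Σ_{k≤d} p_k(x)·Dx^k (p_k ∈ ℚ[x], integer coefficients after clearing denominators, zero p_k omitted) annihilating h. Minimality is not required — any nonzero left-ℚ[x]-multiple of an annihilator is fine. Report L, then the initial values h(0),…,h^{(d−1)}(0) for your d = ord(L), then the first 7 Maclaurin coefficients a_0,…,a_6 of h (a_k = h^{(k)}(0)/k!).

L = (-9 + 9·x)·Dx + 2·Dx^2 + (-1 + x)·Dx^3  (order 3).
h: a_k = 0, 0, 3, 2, -3/4, -3/5, 7/40, …
ICs: h(0) = 0, h′(0) = 0, h′′(0) = 6.

f: a_k = 0, 6, 0, -9, 0, 81/20, 0, …
g: a_k = 1, 1, 1, 1, 1, 1, 1, …
Product ⇒ symmetric product L₀, ord ≤ 2.
Integrate: L := L₀·Dx.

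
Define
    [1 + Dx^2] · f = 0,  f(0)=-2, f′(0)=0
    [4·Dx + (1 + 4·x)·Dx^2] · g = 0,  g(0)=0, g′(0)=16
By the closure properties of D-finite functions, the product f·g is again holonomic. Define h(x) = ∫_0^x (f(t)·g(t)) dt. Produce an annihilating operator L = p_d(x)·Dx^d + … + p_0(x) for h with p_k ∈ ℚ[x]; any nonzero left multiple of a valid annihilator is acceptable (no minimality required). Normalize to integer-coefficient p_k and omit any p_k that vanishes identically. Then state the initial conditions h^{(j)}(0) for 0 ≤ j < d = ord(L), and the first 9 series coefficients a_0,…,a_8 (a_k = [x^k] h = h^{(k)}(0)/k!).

L = (-147 - 144·x - 224·x^2 + 256·x^3 + 256·x^4)·Dx + (-56 - 160·x + 384·x^2 + 512·x^3)·Dx^2 + (-150 - 160·x - 192·x^2 + 512·x^3 + 512·x^4)·Dx^3 + (-56 - 160·x + 384·x^2 + 512·x^3)·Dx^4 + (-3 - 16·x + 32·x^2 + 256·x^3 + 256·x^4)·Dx^5  (order 5).
h: a_k = 0, 0, -16, 64/3, -116/3, 96, -3886/15, 744, -940403/420, …
ICs: h(0) = 0, h′(0) = 0, h′′(0) = -32, h′′′(0) = 128, h′′′′(0) = -928.

f: a_k = -2, 0, 1, 0, -1/12, 0, 1/360, 0, -1/20160, …
g: a_k = 0, 16, -32, 256/3, -256, 4096/5, -8192/3, 65536/7, -32768, …
h₀=f·g: eliminate ⇒ L₀, order ≤ 2·2.
Integrate: L := L₀·Dx.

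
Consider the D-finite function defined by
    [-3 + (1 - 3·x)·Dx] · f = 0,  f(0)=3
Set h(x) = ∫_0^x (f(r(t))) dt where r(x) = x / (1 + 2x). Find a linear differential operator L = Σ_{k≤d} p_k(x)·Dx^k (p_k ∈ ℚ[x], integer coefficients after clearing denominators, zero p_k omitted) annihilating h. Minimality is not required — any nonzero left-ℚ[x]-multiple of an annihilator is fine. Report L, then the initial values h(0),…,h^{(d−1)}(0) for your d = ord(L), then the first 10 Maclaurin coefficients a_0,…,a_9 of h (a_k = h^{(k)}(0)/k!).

L = 3·Dx + (-1 - x + 2·x^2)·Dx^2  (order 2).
h: a_k = 0, 3, 9/2, 3, 9/4, 9/5, 3/2, 9/7, 9/8, 1, …
ICs: h(0) = 0, h′(0) = 3.

f: a_k = 3, 9, 27, 81, 243, 729, 2187, 6561, 19683, 59049, …
Substitute x→r, Dx→(1/r')Dx; clear ⇒ L₀.
Integrate: L := L₀·Dx.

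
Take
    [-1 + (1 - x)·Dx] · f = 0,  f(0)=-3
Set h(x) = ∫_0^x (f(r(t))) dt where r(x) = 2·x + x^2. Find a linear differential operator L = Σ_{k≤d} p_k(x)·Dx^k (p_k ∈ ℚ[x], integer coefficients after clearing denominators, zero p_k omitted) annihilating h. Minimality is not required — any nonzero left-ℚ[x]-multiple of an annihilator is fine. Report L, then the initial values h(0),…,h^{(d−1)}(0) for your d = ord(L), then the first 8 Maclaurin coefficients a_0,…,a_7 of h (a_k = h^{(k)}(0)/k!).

f: a_k = -3, -3, -3, -3, -3, -3, -3, -3, …
h₀=f(r): pull back L_f along r ⇒ L₀.
∫: right-multiply L₀ by Dx.
L = (2 + 2·x)·Dx + (-1 + 2·x + x^2)·Dx^2  (order 2).
h: a_k = 0, -3, -3, -5, -9, -87/5, -35, -507/7, …
ICs: h(0) = 0, h′(0) = -3.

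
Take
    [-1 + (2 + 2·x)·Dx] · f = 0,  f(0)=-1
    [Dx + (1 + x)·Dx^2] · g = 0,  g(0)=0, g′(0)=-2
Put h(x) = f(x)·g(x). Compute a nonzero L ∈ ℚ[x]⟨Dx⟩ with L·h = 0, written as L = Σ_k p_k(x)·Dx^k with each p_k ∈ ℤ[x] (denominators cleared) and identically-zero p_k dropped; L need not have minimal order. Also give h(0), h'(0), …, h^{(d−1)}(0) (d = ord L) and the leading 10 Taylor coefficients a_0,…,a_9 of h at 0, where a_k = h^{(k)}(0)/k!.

L = 1 + (4 + 8·x + 4·x^2)·Dx^2  (order 2).
h: a_k = 0, 2, 0, -1/12, 1/12, -71/960, 31/480, -3043/53760, 2689/53760, -46027/1032192, …
ICs: h(0) = 0, h′(0) = 2.

f: a_k = -1, -1/2, 1/8, -1/16, 5/128, -7/256, 21/1024, -33/2048, 429/32768, -715/65536, …
g: a_k = 0, -2, 1, -2/3, 1/2, -2/5, 1/3, -2/7, 1/4, -2/9, …
f·g: L₀ = L_f ⊗_s L_g, ord ≤ 1·2.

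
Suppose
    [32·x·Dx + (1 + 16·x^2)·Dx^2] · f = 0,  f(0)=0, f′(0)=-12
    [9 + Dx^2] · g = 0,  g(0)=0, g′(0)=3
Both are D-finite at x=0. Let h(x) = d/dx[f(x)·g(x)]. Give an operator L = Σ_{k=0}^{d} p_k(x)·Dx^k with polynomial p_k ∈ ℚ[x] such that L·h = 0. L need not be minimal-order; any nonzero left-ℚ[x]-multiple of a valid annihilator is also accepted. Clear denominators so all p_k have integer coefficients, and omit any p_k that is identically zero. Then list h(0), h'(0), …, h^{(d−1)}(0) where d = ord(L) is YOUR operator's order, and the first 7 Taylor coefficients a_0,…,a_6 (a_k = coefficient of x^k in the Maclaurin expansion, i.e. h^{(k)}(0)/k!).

L = (2922993 + 113986656·x^2 + 3239661312·x^4 + 5952061440·x^6 + 4156489728·x^8 - 7644119040·x^10 + 110075314176·x^12) + (1760832·x + 128480256·x^3 + 1888911360·x^5 + 5308416000·x^7 + 15288238080·x^9 + 48922361856·x^11)·Dx + (341202 + 13887168·x^2 + 389230080·x^4 + 940474368·x^6 + 1603141632·x^8 + 3737124864·x^10 + 24461180928·x^12)·Dx^2 + (195648·x + 14275584·x^3 + 209879040·x^5 + 589824000·x^7 + 1698693120·x^9 + 5435817984·x^11)·Dx^3 + (1825 + 135776·x^2 + 3251968·x^4 + 31014912·x^6 + 126812160·x^8 + 509607936·x^10 + 1358954496·x^12)·Dx^4  (order 4).
h: a_k = 0, -72, 0, 984, 0, -12933, 0, …
ICs: h(0) = 0, h′(0) = -72, h′′(0) = 0, h′′′(0) = 5904.

f: a_k = 0, -12, 0, 64, 0, -3072/5, 0, …
g: a_k = 0, 3, 0, -9/2, 0, 81/40, 0, …
h₀=f·g: eliminate ⇒ L₀, order ≤ 2·2.
h₀' ⇒ L via d/dx closure of L₀.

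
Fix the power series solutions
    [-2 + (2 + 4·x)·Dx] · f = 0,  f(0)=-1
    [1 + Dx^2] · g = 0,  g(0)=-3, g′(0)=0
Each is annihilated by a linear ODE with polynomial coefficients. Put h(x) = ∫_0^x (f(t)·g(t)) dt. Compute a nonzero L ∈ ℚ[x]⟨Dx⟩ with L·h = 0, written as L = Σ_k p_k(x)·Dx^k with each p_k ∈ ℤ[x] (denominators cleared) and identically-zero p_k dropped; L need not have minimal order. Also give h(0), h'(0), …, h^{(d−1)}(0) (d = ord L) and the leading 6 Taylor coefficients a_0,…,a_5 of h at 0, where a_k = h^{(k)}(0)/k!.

f: a_k = -1, -1, 1/2, -1/2, 5/8, -7/8, …
g: a_k = -3, 0, 3/2, 0, -1/8, 0, …
h₀=f·g: eliminate ⇒ L₀, order ≤ 1·2.
Integrate: L := L₀·Dx.
L = (4 + 4·x + 4·x^2)·Dx + (-2 - 4·x)·Dx^2 + (1 + 4·x + 4·x^2)·Dx^3  (order 3).
h: a_k = 0, 3, 3/2, -1, 0, -1/5, …
ICs: h(0) = 0, h′(0) = 3, h′′(0) = 3.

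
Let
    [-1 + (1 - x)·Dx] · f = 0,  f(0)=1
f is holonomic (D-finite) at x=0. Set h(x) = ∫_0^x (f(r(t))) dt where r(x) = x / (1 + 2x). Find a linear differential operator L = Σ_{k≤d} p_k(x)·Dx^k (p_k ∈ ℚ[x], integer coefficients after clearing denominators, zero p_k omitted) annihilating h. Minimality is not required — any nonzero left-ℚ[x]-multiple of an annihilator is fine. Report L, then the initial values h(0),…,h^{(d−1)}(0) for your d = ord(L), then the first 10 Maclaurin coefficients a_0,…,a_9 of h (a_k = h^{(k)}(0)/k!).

f: a_k = 1, 1, 1, 1, 1, 1, 1, 1, 1, 1, …
Substitute x→r, Dx→(1/r')Dx; clear ⇒ L₀.
h=∫h₀ ⇒ L = L₀·Dx.
L = -Dx + (1 + 3·x + 2·x^2)·Dx^2  (order 2).
h: a_k = 0, 1, 1/2, -1/3, 1/4, -1/5, 1/6, -1/7, 1/8, -1/9, …
ICs: h(0) = 0, h′(0) = 1.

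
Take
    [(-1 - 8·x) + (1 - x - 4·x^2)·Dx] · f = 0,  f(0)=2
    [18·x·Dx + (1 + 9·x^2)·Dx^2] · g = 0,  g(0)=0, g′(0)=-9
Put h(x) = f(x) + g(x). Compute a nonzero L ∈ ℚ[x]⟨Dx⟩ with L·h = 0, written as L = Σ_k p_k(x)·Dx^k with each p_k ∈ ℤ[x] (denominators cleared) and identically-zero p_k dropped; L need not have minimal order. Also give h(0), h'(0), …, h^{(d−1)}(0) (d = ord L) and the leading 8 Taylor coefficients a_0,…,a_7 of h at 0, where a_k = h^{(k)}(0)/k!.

f: a_k = 2, 2, 10, 18, 58, 130, 362, 882, …
g: a_k = 0, -9, 0, 27, 0, -729/5, 0, 6561/7, …
Weyl lclm of L_f,L_g ⇒ L₀ (ord ≤ 3).
L = (-90 + 360·x + 6462·x^2 + 14688·x^3 + 63936·x^4 + 31104·x^6)·Dx + (36 + 294·x + 324·x^2 + 3198·x^3 + 13680·x^4 + 46080·x^5 + 3888·x^6 + 31104·x^7)·Dx^2 + (-5 - 16·x - 160·x^2 + 96·x^3 - 555·x^4 + 2304·x^5 + 4896·x^6 + 1296·x^7 + 5184·x^8)·Dx^3  (order 3).
h: a_k = 2, -7, 10, 45, 58, -79/5, 362, 12735/7, …
ICs: h(0) = 2, h′(0) = -7, h′′(0) = 20.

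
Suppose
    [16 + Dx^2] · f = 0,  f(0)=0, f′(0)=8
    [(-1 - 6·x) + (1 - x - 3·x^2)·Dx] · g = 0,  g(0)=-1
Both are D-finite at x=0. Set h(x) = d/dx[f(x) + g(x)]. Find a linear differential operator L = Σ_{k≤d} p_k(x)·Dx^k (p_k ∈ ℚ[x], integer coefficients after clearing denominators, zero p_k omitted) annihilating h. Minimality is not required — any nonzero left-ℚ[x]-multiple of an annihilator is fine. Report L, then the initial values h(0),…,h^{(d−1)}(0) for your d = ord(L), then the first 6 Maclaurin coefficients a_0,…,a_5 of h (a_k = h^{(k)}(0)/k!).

L = (4672 + 20416·x + 66304·x^2 + 32640·x^3 + 66240·x^4 + 62208·x^5 + 62208·x^6) + (-464 - 2352·x + 3792·x^2 + 6752·x^3 - 2400·x^4 + 5184·x^5 + 24192·x^6 + 20736·x^7)·Dx + (292 + 1276·x + 4144·x^2 + 2040·x^3 + 4140·x^4 + 3888·x^5 + 3888·x^6)·Dx^2 + (-29 - 147·x + 237·x^2 + 422·x^3 - 150·x^4 + 324·x^5 + 1512·x^6 + 1296·x^7)·Dx^3  (order 3).
h: a_k = 7, -8, -85, -76, -344/3, -582, …
ICs: h(0) = 7, h′(0) = -8, h′′(0) = -170.

f: a_k = 0, 8, 0, -64/3, 0, 256/15, …
g: a_k = -1, -1, -4, -7, -19, -40, …
Sum ⇒ L₀ = lclm(L_f,L_g) in ℚ(x)⟨Dx⟩.
h=h₀': d/dx-closure on L₀ ⇒ L.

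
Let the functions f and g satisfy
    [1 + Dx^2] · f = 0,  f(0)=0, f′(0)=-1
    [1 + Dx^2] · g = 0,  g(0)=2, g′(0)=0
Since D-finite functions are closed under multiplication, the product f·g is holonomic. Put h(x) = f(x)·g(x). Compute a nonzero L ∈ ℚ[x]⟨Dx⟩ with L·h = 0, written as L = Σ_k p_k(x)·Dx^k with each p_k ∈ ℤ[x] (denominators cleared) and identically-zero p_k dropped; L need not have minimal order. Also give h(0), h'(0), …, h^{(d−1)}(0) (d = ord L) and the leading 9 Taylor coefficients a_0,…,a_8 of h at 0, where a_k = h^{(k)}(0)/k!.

L = 4·Dx + Dx^3  (order 3).
h: a_k = 0, -2, 0, 4/3, 0, -4/15, 0, 8/315, 0, …
ICs: h(0) = 0, h′(0) = -2, h′′(0) = 0.

f: a_k = 0, -1, 0, 1/6, 0, -1/120, 0, 1/5040, 0, …
g: a_k = 2, 0, -1, 0, 1/12, 0, -1/360, 0, 1/20160, …
f·g: L₀ = L_f ⊗_s L_g, ord ≤ 2·2.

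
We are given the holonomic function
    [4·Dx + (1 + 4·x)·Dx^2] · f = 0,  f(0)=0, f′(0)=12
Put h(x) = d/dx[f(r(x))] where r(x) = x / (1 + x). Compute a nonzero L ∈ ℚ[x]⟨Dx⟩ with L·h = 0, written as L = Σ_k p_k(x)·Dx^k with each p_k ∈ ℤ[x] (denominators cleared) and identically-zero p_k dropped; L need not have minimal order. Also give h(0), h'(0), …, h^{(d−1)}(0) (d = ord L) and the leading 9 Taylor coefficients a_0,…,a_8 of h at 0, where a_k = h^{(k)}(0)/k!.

f: a_k = 0, 12, -24, 64, -192, 3072/5, -2048, 49152/7, -24576, …
f∘r: x↦r, Dx↦Dx/r' in L_f ⇒ L₀.
Differentiate: ansatz ord ≤ ord L₀ ⇒ L.
L = (6 + 10·x) + (1 + 6·x + 5·x^2)·Dx  (order 1).
h: a_k = 12, -72, 372, -1872, 9372, -46872, 234372, -1171872, 5859372, …
ICs: h(0) = 12.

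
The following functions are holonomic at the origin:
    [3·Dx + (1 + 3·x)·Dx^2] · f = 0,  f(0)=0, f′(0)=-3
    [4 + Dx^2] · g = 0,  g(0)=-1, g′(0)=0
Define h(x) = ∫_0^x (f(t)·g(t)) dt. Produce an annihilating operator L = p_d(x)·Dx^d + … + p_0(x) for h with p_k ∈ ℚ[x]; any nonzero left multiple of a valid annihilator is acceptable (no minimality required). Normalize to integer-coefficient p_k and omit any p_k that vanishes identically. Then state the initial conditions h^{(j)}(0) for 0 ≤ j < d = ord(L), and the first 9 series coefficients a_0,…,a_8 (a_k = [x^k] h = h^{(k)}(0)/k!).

f: a_k = 0, -3, 9/2, -9, 81/4, -243/5, 243/2, -2187/7, 6561/8, …
g: a_k = -1, 0, 2, 0, -2/3, 0, 4/45, 0, -2/315, …
Product ⇒ symmetric product L₀, ord ≤ 4.
∫: right-multiply L₀ by Dx.
L = (-1112 - 1248·x + 7344·x^2 + 27648·x^3 + 20736·x^4)·Dx + (-48 + 2160·x + 10368·x^2 + 10368·x^3)·Dx^2 + (-250 + 240·x + 4968·x^2 + 13824·x^3 + 10368·x^4)·Dx^3 + (-12 + 540·x + 2592·x^2 + 2592·x^3)·Dx^4 + (7 + 138·x + 783·x^2 + 1728·x^3 + 1296·x^4)·Dx^5  (order 5).
h: a_k = 0, 0, 3/2, -3/2, 3/4, -9/4, 163/30, -12, 23201/840, …
ICs: h(0) = 0, h′(0) = 0, h′′(0) = 3, h′′′(0) = -9, h′′′′(0) = 18.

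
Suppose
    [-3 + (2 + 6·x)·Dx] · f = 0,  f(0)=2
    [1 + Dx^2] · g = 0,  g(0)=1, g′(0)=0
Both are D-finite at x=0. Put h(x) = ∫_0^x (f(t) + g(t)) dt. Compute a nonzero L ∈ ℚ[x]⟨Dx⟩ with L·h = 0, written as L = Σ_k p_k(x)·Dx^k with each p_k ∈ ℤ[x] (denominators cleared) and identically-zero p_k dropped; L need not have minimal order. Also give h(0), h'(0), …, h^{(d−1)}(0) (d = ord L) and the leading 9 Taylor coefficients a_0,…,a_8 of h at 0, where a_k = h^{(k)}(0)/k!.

L = (-93 - 72·x - 108·x^2)·Dx + (-10 + 18·x + 216·x^2 + 216·x^3)·Dx^2 + (-93 - 72·x - 108·x^2)·Dx^3 + (-10 + 18·x + 216·x^2 + 216·x^3)·Dx^4  (order 4).
h: a_k = 0, 3, 3/2, -11/12, 27/32, -1207/960, 567/256, -688937/161280, 72171/8192, …
ICs: h(0) = 0, h′(0) = 3, h′′(0) = 3, h′′′(0) = -11/2.

f: a_k = 2, 3, -9/4, 27/8, -405/64, 1701/128, -15309/512, 72171/1024, -2814669/16384, …
g: a_k = 1, 0, -1/2, 0, 1/24, 0, -1/720, 0, 1/40320, …
h₀=f+g: left-lcm gives L₀, ord ≤ 3.
Integrate: L := L₀·Dx.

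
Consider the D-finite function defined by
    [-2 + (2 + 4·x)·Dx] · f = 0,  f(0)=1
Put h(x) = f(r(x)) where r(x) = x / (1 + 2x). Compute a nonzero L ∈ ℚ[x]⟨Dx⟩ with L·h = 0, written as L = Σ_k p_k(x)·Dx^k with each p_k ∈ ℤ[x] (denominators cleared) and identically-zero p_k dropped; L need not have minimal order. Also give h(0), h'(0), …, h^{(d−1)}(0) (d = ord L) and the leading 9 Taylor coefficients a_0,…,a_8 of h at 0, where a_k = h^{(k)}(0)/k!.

f: a_k = 1, 1, -1/2, 1/2, -5/8, 7/8, -21/16, 33/16, -429/128, …
L₀ from L_f via x↦r, Dx↦r'^{-1}Dx.
L = -1 + (1 + 6·x + 8·x^2)·Dx  (order 1).
h: a_k = 1, 1, -5/2, 13/2, -141/8, 399/8, -2353/16, 7205/16, -182461/128, …
ICs: h(0) = 1.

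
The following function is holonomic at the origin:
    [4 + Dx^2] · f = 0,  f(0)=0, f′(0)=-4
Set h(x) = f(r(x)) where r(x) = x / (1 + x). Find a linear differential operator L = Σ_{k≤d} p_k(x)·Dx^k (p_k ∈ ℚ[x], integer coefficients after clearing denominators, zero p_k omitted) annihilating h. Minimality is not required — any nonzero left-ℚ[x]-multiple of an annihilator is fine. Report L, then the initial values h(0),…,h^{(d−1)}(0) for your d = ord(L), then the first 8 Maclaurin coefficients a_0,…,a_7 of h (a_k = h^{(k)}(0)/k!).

f: a_k = 0, -4, 0, 8/3, 0, -8/15, 0, 16/315, …
Change of var in L_f (x↦r) gives L₀.
L = 4 + (2 + 6·x + 6·x^2 + 2·x^3)·Dx + (1 + 4·x + 6·x^2 + 4·x^3 + x^4)·Dx^2  (order 2).
h: a_k = 0, -4, 4, -4/3, -4, 172/15, -20, 8836/315, …
ICs: h(0) = 0, h′(0) = -4.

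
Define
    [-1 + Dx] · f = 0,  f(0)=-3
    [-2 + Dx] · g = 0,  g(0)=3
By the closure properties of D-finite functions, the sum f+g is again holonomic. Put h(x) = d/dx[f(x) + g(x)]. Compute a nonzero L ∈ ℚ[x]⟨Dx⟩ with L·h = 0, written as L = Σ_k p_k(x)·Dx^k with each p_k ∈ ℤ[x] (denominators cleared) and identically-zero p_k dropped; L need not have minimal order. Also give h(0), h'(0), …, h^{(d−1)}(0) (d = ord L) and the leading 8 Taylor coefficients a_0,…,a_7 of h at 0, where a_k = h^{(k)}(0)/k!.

L = 2 - 3·Dx + Dx^2  (order 2).
h: a_k = 3, 9, 21/2, 15/2, 31/8, 63/40, 127/240, 17/112, …
ICs: h(0) = 3, h′(0) = 9.

f: a_k = -3, -3, -3/2, -1/2, -1/8, -1/40, -1/240, -1/1680, …
g: a_k = 3, 6, 6, 4, 2, 4/5, 4/15, 8/105, …
L₀ := lclm(L_f,L_g); ord L₀ ≤ 1+1.
h=h₀': d/dx-closure on L₀ ⇒ L.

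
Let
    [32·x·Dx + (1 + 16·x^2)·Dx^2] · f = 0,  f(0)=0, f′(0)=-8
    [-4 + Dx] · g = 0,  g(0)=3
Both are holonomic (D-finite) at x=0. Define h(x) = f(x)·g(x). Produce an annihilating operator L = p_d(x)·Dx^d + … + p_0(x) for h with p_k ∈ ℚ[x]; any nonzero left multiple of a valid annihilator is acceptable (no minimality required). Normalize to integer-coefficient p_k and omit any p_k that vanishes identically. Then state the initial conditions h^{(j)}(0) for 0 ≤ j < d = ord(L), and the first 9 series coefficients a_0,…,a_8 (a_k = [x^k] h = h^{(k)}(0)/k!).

f: a_k = 0, -8, 0, 128/3, 0, -2048/5, 0, 32768/7, 0, …
g: a_k = 3, 12, 24, 32, 32, 128/5, 256/15, 1024/105, 512/105, …
Product ⇒ symmetric product L₀, ord ≤ 2.
L = (16 - 128·x + 256·x^2) + (-8 + 32·x - 128·x^2)·Dx + (1 + 16·x^2)·Dx^2  (order 2).
h: a_k = 0, -24, -96, -64, 256, -2304/5, -11264/3, 190464/35, 925696/21, …
ICs: h(0) = 0, h′(0) = -24.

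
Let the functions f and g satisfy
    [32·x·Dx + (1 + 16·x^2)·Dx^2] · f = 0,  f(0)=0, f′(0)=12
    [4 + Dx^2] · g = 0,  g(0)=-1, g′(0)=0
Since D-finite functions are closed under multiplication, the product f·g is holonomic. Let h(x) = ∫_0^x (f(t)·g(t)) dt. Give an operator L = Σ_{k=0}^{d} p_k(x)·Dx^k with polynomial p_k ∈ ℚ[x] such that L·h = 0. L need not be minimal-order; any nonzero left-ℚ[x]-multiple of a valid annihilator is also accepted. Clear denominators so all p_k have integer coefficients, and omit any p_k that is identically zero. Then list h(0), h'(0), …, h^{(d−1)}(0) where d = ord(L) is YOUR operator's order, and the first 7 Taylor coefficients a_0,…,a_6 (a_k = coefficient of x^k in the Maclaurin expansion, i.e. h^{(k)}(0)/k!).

f: a_k = 0, 12, 0, -64, 0, 3072/5, 0, …
g: a_k = -1, 0, 2, 0, -2/3, 0, 4/45, …
L₀ := L_f ⊗_s L_g (sym. prod.), ord ≤ 4.
h=∫h₀ ⇒ L = L₀·Dx.
L = (1360 + 60416·x^2 + 106496·x^4 + 262144·x^6 + 1048576·x^8)·Dx + (2304·x + 45056·x^3 + 196608·x^5 + 1048576·x^7)·Dx^2 + (360 + 15872·x^2 + 36864·x^4 + 131072·x^6 + 524288·x^8)·Dx^3 + (576·x + 11264·x^3 + 49152·x^5 + 262144·x^7)·Dx^4 + (5 + 192·x^2 + 2560·x^4 + 16384·x^6 + 65536·x^8)·Dx^5  (order 5).
h: a_k = 0, 0, -6, 0, 22, 0, -1876/15, …
ICs: h(0) = 0, h′(0) = 0, h′′(0) = -12, h′′′(0) = 0, h′′′′(0) = 528.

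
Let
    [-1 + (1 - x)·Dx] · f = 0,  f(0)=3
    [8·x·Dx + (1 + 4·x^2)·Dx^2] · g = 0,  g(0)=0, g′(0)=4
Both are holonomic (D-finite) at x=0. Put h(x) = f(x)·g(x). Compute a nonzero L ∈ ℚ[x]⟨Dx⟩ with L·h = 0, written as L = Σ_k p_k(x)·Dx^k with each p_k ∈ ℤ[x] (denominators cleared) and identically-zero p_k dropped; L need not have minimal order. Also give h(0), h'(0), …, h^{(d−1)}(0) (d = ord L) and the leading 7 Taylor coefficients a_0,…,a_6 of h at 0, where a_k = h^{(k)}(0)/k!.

L = 8·x + (2 - 8·x + 16·x^2)·Dx + (-1 + x - 4·x^2 + 4·x^3)·Dx^2  (order 2).
h: a_k = 0, 12, 12, -4, -4, 172/5, 172/5, …
ICs: h(0) = 0, h′(0) = 12.

f: a_k = 3, 3, 3, 3, 3, 3, 3, …
g: a_k = 0, 4, 0, -16/3, 0, 64/5, 0, …
Sym-product of L_f,L_g gives L₀ (≤ ord 2).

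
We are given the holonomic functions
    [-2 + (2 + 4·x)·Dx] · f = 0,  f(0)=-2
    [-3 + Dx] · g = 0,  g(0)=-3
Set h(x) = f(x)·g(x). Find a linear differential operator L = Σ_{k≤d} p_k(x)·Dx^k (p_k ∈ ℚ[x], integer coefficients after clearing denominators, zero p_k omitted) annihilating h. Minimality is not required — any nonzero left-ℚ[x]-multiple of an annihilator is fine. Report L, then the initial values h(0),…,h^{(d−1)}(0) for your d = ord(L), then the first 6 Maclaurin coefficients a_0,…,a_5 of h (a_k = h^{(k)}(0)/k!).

L = (-4 - 6·x) + (1 + 2·x)·Dx  (order 1).
h: a_k = 6, 24, 42, 48, 39, 132/5, …
ICs: h(0) = 6.

f: a_k = -2, -2, 1, -1, 5/4, -7/4, …
g: a_k = -3, -9, -27/2, -27/2, -81/8, -243/40, …
Sym-product of L_f,L_g gives L₀ (≤ ord 1).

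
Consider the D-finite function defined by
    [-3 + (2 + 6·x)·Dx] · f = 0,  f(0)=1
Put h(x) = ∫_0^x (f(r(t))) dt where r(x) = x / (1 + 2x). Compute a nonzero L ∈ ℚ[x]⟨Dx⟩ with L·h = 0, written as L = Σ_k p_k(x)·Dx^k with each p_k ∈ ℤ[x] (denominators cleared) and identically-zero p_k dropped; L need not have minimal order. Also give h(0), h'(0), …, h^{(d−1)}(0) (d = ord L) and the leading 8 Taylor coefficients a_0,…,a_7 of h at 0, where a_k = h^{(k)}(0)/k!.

L = -3·Dx + (2 + 14·x + 20·x^2)·Dx^2  (order 2).
h: a_k = 0, 1, 3/4, -11/8, 195/64, -993/128, 11303/512, -492501/7168, …
ICs: h(0) = 0, h′(0) = 1.

f: a_k = 1, 3/2, -9/8, 27/16, -405/128, 1701/256, -15309/1024, 72171/2048, …
Change of var in L_f (x↦r) gives L₀.
Integrate: L := L₀·Dx.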